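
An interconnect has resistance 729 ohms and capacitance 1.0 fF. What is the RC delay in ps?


Step 1: tau = R * C
Step 2: tau = 729 * 1.0 fF = 729 * 1.0e-15 F
Step 3: tau = 7.29e-13 s = 0.729 ps

0.729


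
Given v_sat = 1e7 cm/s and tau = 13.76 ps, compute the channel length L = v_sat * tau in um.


Step 1: tau in seconds = 13.76 ps * 1e-12 = 1.3760e-11 s
Step 2: L = v_sat * tau = 1e7 * 1.3760e-11 = 1.3760e-04 cm
Step 3: L in um = 1.3760e-04 * 1e4 = 1.376 um

1.376


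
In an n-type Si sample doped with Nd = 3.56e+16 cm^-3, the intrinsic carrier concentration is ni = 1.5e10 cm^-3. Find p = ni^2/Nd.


Step 1: Since Nd >> ni, n ≈ Nd = 3.56e+16 cm^-3
Step 2: p = ni^2 / n = (1.5e10)^2 / 3.56e+16
Step 3: p = 2.25e20 / 3.56e+16 = 6.32e+03 cm^-3

6.32e+03


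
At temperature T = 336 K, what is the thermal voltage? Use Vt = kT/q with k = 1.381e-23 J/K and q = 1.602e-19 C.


Step 1: kT = 1.381e-23 * 336 = 4.64016e-21 J
Step 2: Vt = kT/q = 4.64016e-21 / 1.602e-19
Step 3: Vt = 0.02896 V

0.02896


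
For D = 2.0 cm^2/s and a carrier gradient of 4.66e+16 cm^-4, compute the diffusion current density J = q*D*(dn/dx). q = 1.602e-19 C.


Step 1: J = q * D * (dn/dx)
Step 2: J = 1.602e-19 * 2.0 * 4.66e+16
Step 3: J = 1.49e-02 A/cm^2

1.49e-02


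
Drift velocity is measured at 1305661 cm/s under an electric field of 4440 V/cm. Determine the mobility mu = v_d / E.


Step 1: mu = v_d / E
Step 2: mu = 1305661 / 4440
Step 3: mu = 294.07 cm^2/(V*s)

294.07


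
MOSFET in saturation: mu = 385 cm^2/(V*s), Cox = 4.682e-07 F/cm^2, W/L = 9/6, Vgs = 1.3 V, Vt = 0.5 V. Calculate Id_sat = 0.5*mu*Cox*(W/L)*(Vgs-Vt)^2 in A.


Step 1: Overdrive voltage Vov = Vgs - Vt = 1.3 - 0.5 = 0.8 V
Step 2: W/L = 9/6 = 1.5
Step 3: Id = 0.5 * 385 * 4.682e-07 * 1.5 * 0.8^2
Step 4: Id = 8.65e-05 A

8.65e-05


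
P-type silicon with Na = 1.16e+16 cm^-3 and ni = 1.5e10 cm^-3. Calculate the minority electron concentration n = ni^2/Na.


Step 1: Majority hole concentration p ≈ Na = 1.16e+16 cm^-3
Step 2: n = ni^2 / Na = (1.5e10)^2 / 1.16e+16
Step 3: n = 1.94e+04 cm^-3

1.94e+04


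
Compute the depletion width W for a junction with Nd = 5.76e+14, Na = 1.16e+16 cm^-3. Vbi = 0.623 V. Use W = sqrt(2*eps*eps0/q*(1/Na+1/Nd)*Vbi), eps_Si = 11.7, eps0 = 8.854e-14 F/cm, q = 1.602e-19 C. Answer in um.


Step 1: 1/Na + 1/Nd = 1/1.16e+16 + 1/5.76e+14 = 1.82232e-15
Step 2: 2*eps*eps0/q = 2*11.7*8.854e-14/1.602e-19 = 1.293281e+07
Step 3: W^2 = 1.293281e+07 * 1.82232e-15 * 0.623 = 1.46827e-08
Step 4: W = sqrt(1.46827e-08) = 1.212e-04 cm = 1.212 um

1.212


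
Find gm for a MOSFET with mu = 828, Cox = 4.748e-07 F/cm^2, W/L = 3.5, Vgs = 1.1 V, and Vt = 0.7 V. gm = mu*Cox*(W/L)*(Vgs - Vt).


Step 1: Vov = Vgs - Vt = 1.1 - 0.7 = 0.4 V
Step 2: gm = mu * Cox * (W/L) * Vov
Step 3: gm = 828 * 4.748e-07 * 3.5 * 0.4 = 5.50e-04 S

5.50e-04


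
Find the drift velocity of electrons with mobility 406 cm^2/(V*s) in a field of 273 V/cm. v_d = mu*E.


Step 1: v_d = mu * E
Step 2: v_d = 406 * 273 = 110838
Step 3: v_d = 1.11e+05 cm/s

1.11e+05


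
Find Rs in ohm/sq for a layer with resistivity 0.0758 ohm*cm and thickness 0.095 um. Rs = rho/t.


Step 1: Convert thickness to cm: t = 0.095 um = 9.5000e-06 cm
Step 2: Rs = rho / t = 0.0758 / 9.5000e-06
Step 3: Rs = 7978.9 ohm/sq

7978.9


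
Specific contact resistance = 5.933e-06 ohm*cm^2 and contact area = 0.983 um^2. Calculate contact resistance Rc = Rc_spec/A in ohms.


Step 1: Convert area to cm^2: 0.983 um^2 = 9.8300e-09 cm^2
Step 2: Rc = Rc_spec / A = 5.933e-06 / 9.8300e-09
Step 3: Rc = 6.04e+02 ohms

6.04e+02


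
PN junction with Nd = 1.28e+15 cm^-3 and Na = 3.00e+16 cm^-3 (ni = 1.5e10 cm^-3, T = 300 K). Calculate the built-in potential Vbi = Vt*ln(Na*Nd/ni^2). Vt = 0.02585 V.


Step 1: Compute Na*Nd/ni^2 = 3.00e+16 * 1.28e+15 / (1.5e10)^2 = 1.7067e+11
Step 2: ln(1.7067e+11) = 25.8630
Step 3: Vbi = 0.02585 * 25.8630 = 0.669 V

0.669


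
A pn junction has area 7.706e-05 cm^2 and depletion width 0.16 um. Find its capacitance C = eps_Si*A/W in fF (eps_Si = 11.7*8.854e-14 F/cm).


Step 1: eps_Si = 11.7 * 8.854e-14 = 1.035918e-12 F/cm
Step 2: W in cm = 0.16 * 1e-4 = 1.60e-05 cm
Step 3: C = 1.035918e-12 * 7.706e-05 / 1.60e-05 = 4.989240e-12 F
Step 4: C = 4989.24 fF

4989.24


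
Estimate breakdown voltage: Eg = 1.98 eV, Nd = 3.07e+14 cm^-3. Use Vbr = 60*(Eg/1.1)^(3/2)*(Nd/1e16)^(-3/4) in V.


Step 1: Eg/1.1 = 1.98/1.1 = 1.800000
Step 2: (Eg/1.1)^1.5 = 1.800000^1.5 = 2.414953
Step 3: (Nd/1e16)^(-0.75) = (0.0307)^(-0.75) = 13.634720
Step 4: Vbr = 60 * 2.414953 * 13.634720 = 1975.6 V

1975.6


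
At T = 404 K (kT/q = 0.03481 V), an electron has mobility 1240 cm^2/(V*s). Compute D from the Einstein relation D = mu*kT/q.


Step 1: D = mu * (kT/q)
Step 2: D = 1240 * 0.03481
Step 3: D = 43.16 cm^2/s

43.16


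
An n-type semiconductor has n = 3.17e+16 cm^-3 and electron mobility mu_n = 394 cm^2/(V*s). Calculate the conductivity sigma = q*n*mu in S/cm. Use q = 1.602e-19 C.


Step 1: sigma = q * n * mu
Step 2: sigma = 1.602e-19 * 3.17e+16 * 394
Step 3: sigma = 2.001e+00 S/cm

2.001e+00


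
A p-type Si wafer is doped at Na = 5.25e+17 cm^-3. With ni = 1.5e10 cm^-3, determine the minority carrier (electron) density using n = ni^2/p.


Step 1: Majority hole concentration p ≈ Na = 5.25e+17 cm^-3
Step 2: n = ni^2 / Na = (1.5e10)^2 / 5.25e+17
Step 3: n = 4.29e+02 cm^-3

4.29e+02


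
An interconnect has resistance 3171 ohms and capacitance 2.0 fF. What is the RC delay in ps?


Step 1: tau = R * C
Step 2: tau = 3171 * 2.0 fF = 3171 * 2.0e-15 F
Step 3: tau = 6.342e-12 s = 6.342 ps

6.342


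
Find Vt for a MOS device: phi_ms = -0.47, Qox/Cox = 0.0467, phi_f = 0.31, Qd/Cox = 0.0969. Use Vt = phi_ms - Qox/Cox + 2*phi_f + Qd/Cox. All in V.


Step 1: Vt = phi_ms - Qox/Cox + 2*phi_f + Qd/Cox
Step 2: Vt = -0.47 - 0.0467 + 2*0.31 + 0.0969
Step 3: Vt = -0.47 - 0.0467 + 0.62 + 0.0969
Step 4: Vt = 0.2002 V

0.2002


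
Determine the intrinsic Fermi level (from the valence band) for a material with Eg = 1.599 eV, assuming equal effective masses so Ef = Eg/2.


Step 1: For an intrinsic semiconductor, the Fermi level sits at midgap.
Step 2: Ef = Eg / 2 = 1.599 / 2 = 0.7995 eV

0.7995


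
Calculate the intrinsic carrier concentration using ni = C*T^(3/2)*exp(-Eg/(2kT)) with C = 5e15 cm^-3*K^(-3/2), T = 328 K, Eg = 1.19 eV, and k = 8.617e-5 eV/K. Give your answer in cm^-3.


Step 1: Compute kT = 8.617e-5 * 328 = 0.02826376 eV
Step 2: Exponent = -Eg/(2kT) = -1.19/(2*0.02826376) = -21.05169
Step 3: T^(3/2) = 328^1.5 = 5940.33
Step 4: ni = 5e15 * 5940.33 * exp(-21.05169) = 2.14e+10 cm^-3

2.14e+10


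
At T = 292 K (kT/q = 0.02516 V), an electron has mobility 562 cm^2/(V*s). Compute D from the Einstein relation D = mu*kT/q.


Step 1: D = mu * (kT/q)
Step 2: D = 562 * 0.02516
Step 3: D = 14.14 cm^2/s

14.14


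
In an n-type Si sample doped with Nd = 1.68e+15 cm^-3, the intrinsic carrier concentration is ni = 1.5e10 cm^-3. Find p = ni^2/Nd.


Step 1: Since Nd >> ni, n ≈ Nd = 1.68e+15 cm^-3
Step 2: p = ni^2 / n = (1.5e10)^2 / 1.68e+15
Step 3: p = 2.25e20 / 1.68e+15 = 1.34e+05 cm^-3

1.34e+05


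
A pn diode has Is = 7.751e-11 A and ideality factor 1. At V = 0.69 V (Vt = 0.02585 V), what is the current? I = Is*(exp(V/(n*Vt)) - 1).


Step 1: V/(n*Vt) = 0.69/(1*0.02585) = 26.6925
Step 2: exp(26.6925) = 3.9121e+11
Step 3: I = 7.751e-11 * (3.9121e+11 - 1) = 3.03e+01 A

3.03e+01


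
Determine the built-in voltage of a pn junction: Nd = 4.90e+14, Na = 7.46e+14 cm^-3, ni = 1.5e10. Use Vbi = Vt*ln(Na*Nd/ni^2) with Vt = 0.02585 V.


Step 1: Compute Na*Nd/ni^2 = 7.46e+14 * 4.90e+14 / (1.5e10)^2 = 1.6246e+09
Step 2: ln(1.6246e+09) = 21.2085
Step 3: Vbi = 0.02585 * 21.2085 = 0.548 V

0.548


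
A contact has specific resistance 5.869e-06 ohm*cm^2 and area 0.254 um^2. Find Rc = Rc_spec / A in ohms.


Step 1: Convert area to cm^2: 0.254 um^2 = 2.5400e-09 cm^2
Step 2: Rc = Rc_spec / A = 5.869e-06 / 2.5400e-09
Step 3: Rc = 2.31e+03 ohms

2.31e+03


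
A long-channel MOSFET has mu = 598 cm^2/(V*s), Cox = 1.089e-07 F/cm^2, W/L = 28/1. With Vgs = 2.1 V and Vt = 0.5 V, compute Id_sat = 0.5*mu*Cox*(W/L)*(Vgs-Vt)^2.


Step 1: Overdrive voltage Vov = Vgs - Vt = 2.1 - 0.5 = 1.6 V
Step 2: W/L = 28/1 = 28
Step 3: Id = 0.5 * 598 * 1.089e-07 * 28 * 1.6^2
Step 4: Id = 2.33e-03 A

2.33e-03


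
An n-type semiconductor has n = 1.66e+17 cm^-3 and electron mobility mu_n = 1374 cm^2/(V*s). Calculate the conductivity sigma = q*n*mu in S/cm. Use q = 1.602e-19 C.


Step 1: sigma = q * n * mu
Step 2: sigma = 1.602e-19 * 1.66e+17 * 1374
Step 3: sigma = 3.654e+01 S/cm

3.654e+01


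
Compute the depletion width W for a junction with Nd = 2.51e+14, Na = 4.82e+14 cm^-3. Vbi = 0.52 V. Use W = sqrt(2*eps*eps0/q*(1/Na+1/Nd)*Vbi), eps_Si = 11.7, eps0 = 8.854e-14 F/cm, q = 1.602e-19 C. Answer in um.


Step 1: 1/Na + 1/Nd = 1/4.82e+14 + 1/2.51e+14 = 6.05875e-15
Step 2: 2*eps*eps0/q = 2*11.7*8.854e-14/1.602e-19 = 1.293281e+07
Step 3: W^2 = 1.293281e+07 * 6.05875e-15 * 0.52 = 4.07455e-08
Step 4: W = sqrt(4.07455e-08) = 2.019e-04 cm = 2.019 um

2.019


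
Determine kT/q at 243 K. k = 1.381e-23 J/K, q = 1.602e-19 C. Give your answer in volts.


Step 1: kT = 1.381e-23 * 243 = 3.35583e-21 J
Step 2: Vt = kT/q = 3.35583e-21 / 1.602e-19
Step 3: Vt = 0.02095 V

0.02095


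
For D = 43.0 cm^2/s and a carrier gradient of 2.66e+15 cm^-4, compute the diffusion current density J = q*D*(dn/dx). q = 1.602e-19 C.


Step 1: J = q * D * (dn/dx)
Step 2: J = 1.602e-19 * 43.0 * 2.66e+15
Step 3: J = 1.83e-02 A/cm^2

1.83e-02


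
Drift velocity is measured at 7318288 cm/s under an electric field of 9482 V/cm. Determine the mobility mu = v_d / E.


Step 1: mu = v_d / E
Step 2: mu = 7318288 / 9482
Step 3: mu = 771.81 cm^2/(V*s)

771.81


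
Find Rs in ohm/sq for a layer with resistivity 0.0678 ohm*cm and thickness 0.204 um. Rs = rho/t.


Step 1: Convert thickness to cm: t = 0.204 um = 2.0400e-05 cm
Step 2: Rs = rho / t = 0.0678 / 2.0400e-05
Step 3: Rs = 3323.5 ohm/sq

3323.5


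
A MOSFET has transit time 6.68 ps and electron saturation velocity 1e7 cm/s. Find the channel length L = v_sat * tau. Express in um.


Step 1: tau in seconds = 6.68 ps * 1e-12 = 6.6800e-12 s
Step 2: L = v_sat * tau = 1e7 * 6.6800e-12 = 6.6800e-05 cm
Step 3: L in um = 6.6800e-05 * 1e4 = 0.668 um

0.668


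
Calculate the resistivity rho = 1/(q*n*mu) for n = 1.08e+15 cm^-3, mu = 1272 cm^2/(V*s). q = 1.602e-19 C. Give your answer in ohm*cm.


Step 1: sigma = q * n * mu = 1.602e-19 * 1.08e+15 * 1272 = 2.20076e-01 S/cm
Step 2: rho = 1 / sigma = 1 / 2.20076e-01 = 4.544 ohm*cm

4.544


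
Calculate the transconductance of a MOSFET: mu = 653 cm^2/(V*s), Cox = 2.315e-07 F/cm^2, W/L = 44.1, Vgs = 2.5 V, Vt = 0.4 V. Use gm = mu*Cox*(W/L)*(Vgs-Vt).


Step 1: Vov = Vgs - Vt = 2.5 - 0.4 = 2.1 V
Step 2: gm = mu * Cox * (W/L) * Vov
Step 3: gm = 653 * 2.315e-07 * 44.1 * 2.1 = 1.40e-02 S

1.40e-02


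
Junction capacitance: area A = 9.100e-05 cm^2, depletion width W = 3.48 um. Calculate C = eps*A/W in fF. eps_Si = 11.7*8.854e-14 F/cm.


Step 1: eps_Si = 11.7 * 8.854e-14 = 1.035918e-12 F/cm
Step 2: W in cm = 3.48 * 1e-4 = 3.48e-04 cm
Step 3: C = 1.035918e-12 * 9.100e-05 / 3.48e-04 = 2.708866e-13 F
Step 4: C = 270.89 fF

270.89


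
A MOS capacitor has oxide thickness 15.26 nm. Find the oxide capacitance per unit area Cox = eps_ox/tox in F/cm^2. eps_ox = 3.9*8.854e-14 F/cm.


Step 1: eps_ox = 3.9 * 8.854e-14 = 3.45306e-13 F/cm
Step 2: tox in cm = 15.26 nm * 1e-7 = 1.5260e-06 cm
Step 3: Cox = 3.45306e-13 / 1.5260e-06 = 2.26e-07 F/cm^2

2.26e-07


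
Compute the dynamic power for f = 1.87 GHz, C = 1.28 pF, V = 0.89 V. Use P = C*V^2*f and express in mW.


Step 1: V^2 = 0.89^2 = 0.7921 V^2
Step 2: P = C*V^2*f = 1.28e-12 F * 0.7921 * 1.87e9 Hz
Step 3: P = 1.89597056e-03 W
Step 4: P = 1.896 mW

1.896


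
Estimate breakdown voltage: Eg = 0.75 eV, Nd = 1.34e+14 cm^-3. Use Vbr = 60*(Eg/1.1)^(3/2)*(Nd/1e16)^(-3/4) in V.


Step 1: Eg/1.1 = 0.75/1.1 = 0.681818
Step 2: (Eg/1.1)^1.5 = 0.681818^1.5 = 0.562993
Step 3: (Nd/1e16)^(-0.75) = (0.0134)^(-0.75) = 25.390509
Step 4: Vbr = 60 * 0.562993 * 25.390509 = 857.7 V

857.7


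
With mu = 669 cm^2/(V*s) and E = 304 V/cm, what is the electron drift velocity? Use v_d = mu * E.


Step 1: v_d = mu * E
Step 2: v_d = 669 * 304 = 203376
Step 3: v_d = 2.03e+05 cm/s

2.03e+05


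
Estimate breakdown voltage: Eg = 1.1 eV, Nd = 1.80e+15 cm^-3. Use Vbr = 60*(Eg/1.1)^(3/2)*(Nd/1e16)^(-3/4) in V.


Step 1: Eg/1.1 = 1.1/1.1 = 1.000000
Step 2: (Eg/1.1)^1.5 = 1.000000^1.5 = 1.000000
Step 3: (Nd/1e16)^(-0.75) = (0.18)^(-0.75) = 3.618642
Step 4: Vbr = 60 * 1.000000 * 3.618642 = 217.1 V

217.1


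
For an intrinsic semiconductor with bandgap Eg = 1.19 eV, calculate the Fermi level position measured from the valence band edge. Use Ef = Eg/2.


Step 1: For an intrinsic semiconductor, the Fermi level sits at midgap.
Step 2: Ef = Eg / 2 = 1.19 / 2 = 0.595 eV

0.595


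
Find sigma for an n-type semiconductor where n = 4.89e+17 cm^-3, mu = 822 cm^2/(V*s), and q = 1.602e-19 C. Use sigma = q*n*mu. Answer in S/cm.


Step 1: sigma = q * n * mu
Step 2: sigma = 1.602e-19 * 4.89e+17 * 822
Step 3: sigma = 6.439e+01 S/cm

6.439e+01


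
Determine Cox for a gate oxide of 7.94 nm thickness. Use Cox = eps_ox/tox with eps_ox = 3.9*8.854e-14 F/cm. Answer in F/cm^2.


Step 1: eps_ox = 3.9 * 8.854e-14 = 3.45306e-13 F/cm
Step 2: tox in cm = 7.94 nm * 1e-7 = 7.9400e-07 cm
Step 3: Cox = 3.45306e-13 / 7.9400e-07 = 4.35e-07 F/cm^2

4.35e-07


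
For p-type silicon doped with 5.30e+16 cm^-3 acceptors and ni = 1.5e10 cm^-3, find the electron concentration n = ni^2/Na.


Step 1: Majority hole concentration p ≈ Na = 5.30e+16 cm^-3
Step 2: n = ni^2 / Na = (1.5e10)^2 / 5.30e+16
Step 3: n = 4.25e+03 cm^-3

4.25e+03


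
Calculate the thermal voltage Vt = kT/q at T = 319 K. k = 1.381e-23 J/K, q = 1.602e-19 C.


Step 1: kT = 1.381e-23 * 319 = 4.40539e-21 J
Step 2: Vt = kT/q = 4.40539e-21 / 1.602e-19
Step 3: Vt = 0.0275 V

0.0275


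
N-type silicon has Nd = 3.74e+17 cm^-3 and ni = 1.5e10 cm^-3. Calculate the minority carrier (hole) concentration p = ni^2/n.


Step 1: Since Nd >> ni, n ≈ Nd = 3.74e+17 cm^-3
Step 2: p = ni^2 / n = (1.5e10)^2 / 3.74e+17
Step 3: p = 2.25e20 / 3.74e+17 = 6.02e+02 cm^-3

6.02e+02


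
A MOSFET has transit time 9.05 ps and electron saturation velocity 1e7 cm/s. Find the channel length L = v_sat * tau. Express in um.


Step 1: tau in seconds = 9.05 ps * 1e-12 = 9.0500e-12 s
Step 2: L = v_sat * tau = 1e7 * 9.0500e-12 = 9.0500e-05 cm
Step 3: L in um = 9.0500e-05 * 1e4 = 0.905 um

0.905


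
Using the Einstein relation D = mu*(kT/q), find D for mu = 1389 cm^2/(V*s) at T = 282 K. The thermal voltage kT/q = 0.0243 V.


Step 1: D = mu * (kT/q)
Step 2: D = 1389 * 0.0243
Step 3: D = 33.75 cm^2/s

33.75


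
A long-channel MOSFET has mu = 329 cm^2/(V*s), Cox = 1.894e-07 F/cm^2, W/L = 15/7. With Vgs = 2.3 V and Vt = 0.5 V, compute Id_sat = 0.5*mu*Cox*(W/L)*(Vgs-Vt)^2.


Step 1: Overdrive voltage Vov = Vgs - Vt = 2.3 - 0.5 = 1.8 V
Step 2: W/L = 15/7 = 2.14286
Step 3: Id = 0.5 * 329 * 1.894e-07 * 2.14286 * 1.8^2
Step 4: Id = 2.16e-04 A

2.16e-04


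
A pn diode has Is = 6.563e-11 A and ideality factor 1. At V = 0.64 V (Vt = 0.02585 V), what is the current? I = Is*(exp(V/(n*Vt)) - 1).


Step 1: V/(n*Vt) = 0.64/(1*0.02585) = 24.7582
Step 2: exp(24.7582) = 5.6539e+10
Step 3: I = 6.563e-11 * (5.6539e+10 - 1) = 3.71e+00 A

3.71e+00


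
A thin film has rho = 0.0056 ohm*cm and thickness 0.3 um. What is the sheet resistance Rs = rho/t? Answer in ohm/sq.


Step 1: Convert thickness to cm: t = 0.3 um = 3.0000e-05 cm
Step 2: Rs = rho / t = 0.0056 / 3.0000e-05
Step 3: Rs = 186.7 ohm/sq

186.7


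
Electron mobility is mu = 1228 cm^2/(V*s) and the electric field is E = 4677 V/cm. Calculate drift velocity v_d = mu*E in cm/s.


Step 1: v_d = mu * E
Step 2: v_d = 1228 * 4677 = 5743356
Step 3: v_d = 5.74e+06 cm/s

5.74e+06


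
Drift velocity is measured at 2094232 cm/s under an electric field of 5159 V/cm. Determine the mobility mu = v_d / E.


Step 1: mu = v_d / E
Step 2: mu = 2094232 / 5159
Step 3: mu = 405.94 cm^2/(V*s)

405.94


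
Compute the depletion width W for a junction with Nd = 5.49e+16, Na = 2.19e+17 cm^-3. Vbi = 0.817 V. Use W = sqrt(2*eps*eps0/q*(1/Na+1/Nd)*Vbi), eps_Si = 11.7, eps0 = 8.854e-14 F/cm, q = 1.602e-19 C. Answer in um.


Step 1: 1/Na + 1/Nd = 1/2.19e+17 + 1/5.49e+16 = 2.27811e-17
Step 2: 2*eps*eps0/q = 2*11.7*8.854e-14/1.602e-19 = 1.293281e+07
Step 3: W^2 = 1.293281e+07 * 2.27811e-17 * 0.817 = 2.40708e-10
Step 4: W = sqrt(2.40708e-10) = 1.551e-05 cm = 0.1551 um

0.1551


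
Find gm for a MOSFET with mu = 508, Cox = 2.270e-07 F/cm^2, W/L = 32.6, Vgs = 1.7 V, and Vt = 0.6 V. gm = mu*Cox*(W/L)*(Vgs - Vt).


Step 1: Vov = Vgs - Vt = 1.7 - 0.6 = 1.1 V
Step 2: gm = mu * Cox * (W/L) * Vov
Step 3: gm = 508 * 2.270e-07 * 32.6 * 1.1 = 4.14e-03 S

4.14e-03


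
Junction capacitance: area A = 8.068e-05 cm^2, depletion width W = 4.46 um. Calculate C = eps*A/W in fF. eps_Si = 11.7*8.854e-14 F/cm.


Step 1: eps_Si = 11.7 * 8.854e-14 = 1.035918e-12 F/cm
Step 2: W in cm = 4.46 * 1e-4 = 4.46e-04 cm
Step 3: C = 1.035918e-12 * 8.068e-05 / 4.46e-04 = 1.873943e-13 F
Step 4: C = 187.39 fF

187.39


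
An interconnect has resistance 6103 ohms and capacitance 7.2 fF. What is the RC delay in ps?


Step 1: tau = R * C
Step 2: tau = 6103 * 7.2 fF = 6103 * 7.2e-15 F
Step 3: tau = 4.39416e-11 s = 43.9416 ps

43.9416


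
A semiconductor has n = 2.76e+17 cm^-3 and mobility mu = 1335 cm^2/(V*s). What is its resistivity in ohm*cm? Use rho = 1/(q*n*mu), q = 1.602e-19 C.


Step 1: sigma = q * n * mu = 1.602e-19 * 2.76e+17 * 1335 = 5.90273e+01 S/cm
Step 2: rho = 1 / sigma = 1 / 5.90273e+01 = 0.01694 ohm*cm

0.01694


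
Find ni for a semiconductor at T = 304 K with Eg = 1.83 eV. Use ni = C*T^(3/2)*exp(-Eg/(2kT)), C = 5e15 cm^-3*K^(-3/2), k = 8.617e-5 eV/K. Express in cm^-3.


Step 1: Compute kT = 8.617e-5 * 304 = 0.02619568 eV
Step 2: Exponent = -Eg/(2kT) = -1.83/(2*0.02619568) = -34.92942
Step 3: T^(3/2) = 304^1.5 = 5300.42
Step 4: ni = 5e15 * 5300.42 * exp(-34.92942) = 1.79e+04 cm^-3

1.79e+04


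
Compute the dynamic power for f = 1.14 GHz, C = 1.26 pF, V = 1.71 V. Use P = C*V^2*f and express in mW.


Step 1: V^2 = 1.71^2 = 2.9241 V^2
Step 2: P = C*V^2*f = 1.26e-12 F * 2.9241 * 1.14e9 Hz
Step 3: P = 4.20017724e-03 W
Step 4: P = 4.2 mW

4.2


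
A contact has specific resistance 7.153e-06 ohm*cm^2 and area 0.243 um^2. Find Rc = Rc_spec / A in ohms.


Step 1: Convert area to cm^2: 0.243 um^2 = 2.4300e-09 cm^2
Step 2: Rc = Rc_spec / A = 7.153e-06 / 2.4300e-09
Step 3: Rc = 2.94e+03 ohms

2.94e+03


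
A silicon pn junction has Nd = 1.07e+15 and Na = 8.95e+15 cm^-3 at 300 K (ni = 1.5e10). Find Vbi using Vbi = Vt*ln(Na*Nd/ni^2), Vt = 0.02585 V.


Step 1: Compute Na*Nd/ni^2 = 8.95e+15 * 1.07e+15 / (1.5e10)^2 = 4.2562e+10
Step 2: ln(4.2562e+10) = 24.4742
Step 3: Vbi = 0.02585 * 24.4742 = 0.633 V

0.633


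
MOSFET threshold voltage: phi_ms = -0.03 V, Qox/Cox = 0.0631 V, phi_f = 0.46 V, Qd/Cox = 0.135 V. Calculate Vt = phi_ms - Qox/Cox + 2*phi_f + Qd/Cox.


Step 1: Vt = phi_ms - Qox/Cox + 2*phi_f + Qd/Cox
Step 2: Vt = -0.03 - 0.0631 + 2*0.46 + 0.135
Step 3: Vt = -0.03 - 0.0631 + 0.92 + 0.135
Step 4: Vt = 0.9619 V

0.9619


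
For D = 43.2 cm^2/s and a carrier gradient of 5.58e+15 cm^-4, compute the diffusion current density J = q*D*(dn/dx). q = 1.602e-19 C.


Step 1: J = q * D * (dn/dx)
Step 2: J = 1.602e-19 * 43.2 * 5.58e+15
Step 3: J = 3.86e-02 A/cm^2

3.86e-02


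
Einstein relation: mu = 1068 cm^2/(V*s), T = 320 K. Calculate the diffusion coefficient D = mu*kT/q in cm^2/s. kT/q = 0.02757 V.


Step 1: D = mu * (kT/q)
Step 2: D = 1068 * 0.02757
Step 3: D = 29.44 cm^2/s

29.44


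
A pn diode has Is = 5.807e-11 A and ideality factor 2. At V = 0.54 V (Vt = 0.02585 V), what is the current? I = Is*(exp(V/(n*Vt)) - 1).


Step 1: V/(n*Vt) = 0.54/(2*0.02585) = 10.4449
Step 2: exp(10.4449) = 3.4369e+04
Step 3: I = 5.807e-11 * (3.4369e+04 - 1) = 2.00e-06 A

2.00e-06


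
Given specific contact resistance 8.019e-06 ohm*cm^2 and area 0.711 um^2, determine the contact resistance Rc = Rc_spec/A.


Step 1: Convert area to cm^2: 0.711 um^2 = 7.1100e-09 cm^2
Step 2: Rc = Rc_spec / A = 8.019e-06 / 7.1100e-09
Step 3: Rc = 1.13e+03 ohms

1.13e+03


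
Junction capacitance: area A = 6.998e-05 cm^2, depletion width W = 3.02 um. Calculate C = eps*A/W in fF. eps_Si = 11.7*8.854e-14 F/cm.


Step 1: eps_Si = 11.7 * 8.854e-14 = 1.035918e-12 F/cm
Step 2: W in cm = 3.02 * 1e-4 = 3.02e-04 cm
Step 3: C = 1.035918e-12 * 6.998e-05 / 3.02e-04 = 2.400448e-13 F
Step 4: C = 240.04 fF

240.04


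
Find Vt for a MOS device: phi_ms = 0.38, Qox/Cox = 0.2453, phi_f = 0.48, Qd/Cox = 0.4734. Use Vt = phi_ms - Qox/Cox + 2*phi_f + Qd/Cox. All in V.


Step 1: Vt = phi_ms - Qox/Cox + 2*phi_f + Qd/Cox
Step 2: Vt = 0.38 - 0.2453 + 2*0.48 + 0.4734
Step 3: Vt = 0.38 - 0.2453 + 0.96 + 0.4734
Step 4: Vt = 1.5681 V

1.5681


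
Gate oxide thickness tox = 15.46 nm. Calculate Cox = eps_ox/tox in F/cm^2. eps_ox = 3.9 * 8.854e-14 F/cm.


Step 1: eps_ox = 3.9 * 8.854e-14 = 3.45306e-13 F/cm
Step 2: tox in cm = 15.46 nm * 1e-7 = 1.5460e-06 cm
Step 3: Cox = 3.45306e-13 / 1.5460e-06 = 2.23e-07 F/cm^2

2.23e-07


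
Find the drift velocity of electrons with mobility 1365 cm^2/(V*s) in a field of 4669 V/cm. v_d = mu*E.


Step 1: v_d = mu * E
Step 2: v_d = 1365 * 4669 = 6373185
Step 3: v_d = 6.37e+06 cm/s

6.37e+06


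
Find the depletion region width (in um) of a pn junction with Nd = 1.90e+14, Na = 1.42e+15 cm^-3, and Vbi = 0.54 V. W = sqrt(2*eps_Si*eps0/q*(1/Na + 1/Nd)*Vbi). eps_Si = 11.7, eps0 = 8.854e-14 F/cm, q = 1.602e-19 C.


Step 1: 1/Na + 1/Nd = 1/1.42e+15 + 1/1.90e+14 = 5.96738e-15
Step 2: 2*eps*eps0/q = 2*11.7*8.854e-14/1.602e-19 = 1.293281e+07
Step 3: W^2 = 1.293281e+07 * 5.96738e-15 * 0.54 = 4.16745e-08
Step 4: W = sqrt(4.16745e-08) = 2.041e-04 cm = 2.041 um

2.041


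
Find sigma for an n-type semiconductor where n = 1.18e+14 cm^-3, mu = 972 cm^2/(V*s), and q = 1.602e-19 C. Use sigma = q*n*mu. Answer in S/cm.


Step 1: sigma = q * n * mu
Step 2: sigma = 1.602e-19 * 1.18e+14 * 972
Step 3: sigma = 1.837e-02 S/cm

1.837e-02


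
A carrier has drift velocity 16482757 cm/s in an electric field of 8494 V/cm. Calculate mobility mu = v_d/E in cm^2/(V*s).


Step 1: mu = v_d / E
Step 2: mu = 16482757 / 8494
Step 3: mu = 1940.52 cm^2/(V*s)

1940.52


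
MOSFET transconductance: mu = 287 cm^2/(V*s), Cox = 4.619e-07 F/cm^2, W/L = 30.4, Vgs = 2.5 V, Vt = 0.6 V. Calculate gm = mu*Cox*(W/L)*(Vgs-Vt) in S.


Step 1: Vov = Vgs - Vt = 2.5 - 0.6 = 1.9 V
Step 2: gm = mu * Cox * (W/L) * Vov
Step 3: gm = 287 * 4.619e-07 * 30.4 * 1.9 = 7.66e-03 S

7.66e-03


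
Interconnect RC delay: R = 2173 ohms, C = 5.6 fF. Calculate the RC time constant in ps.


Step 1: tau = R * C
Step 2: tau = 2173 * 5.6 fF = 2173 * 5.6e-15 F
Step 3: tau = 1.21688e-11 s = 12.1688 ps

12.1688


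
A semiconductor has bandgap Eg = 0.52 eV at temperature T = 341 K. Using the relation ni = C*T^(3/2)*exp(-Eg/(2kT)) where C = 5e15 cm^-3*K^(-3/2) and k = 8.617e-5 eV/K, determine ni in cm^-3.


Step 1: Compute kT = 8.617e-5 * 341 = 0.02938397 eV
Step 2: Exponent = -Eg/(2kT) = -0.52/(2*0.02938397) = -8.84836
Step 3: T^(3/2) = 341^1.5 = 6296.97
Step 4: ni = 5e15 * 6296.97 * exp(-8.84836) = 4.52e+15 cm^-3

4.52e+15


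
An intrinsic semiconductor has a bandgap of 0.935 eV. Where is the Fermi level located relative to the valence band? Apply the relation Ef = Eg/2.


Step 1: For an intrinsic semiconductor, the Fermi level sits at midgap.
Step 2: Ef = Eg / 2 = 0.935 / 2 = 0.4675 eV

0.4675


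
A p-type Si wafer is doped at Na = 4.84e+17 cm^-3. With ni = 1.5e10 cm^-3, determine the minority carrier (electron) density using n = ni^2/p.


Step 1: Majority hole concentration p ≈ Na = 4.84e+17 cm^-3
Step 2: n = ni^2 / Na = (1.5e10)^2 / 4.84e+17
Step 3: n = 4.65e+02 cm^-3

4.65e+02


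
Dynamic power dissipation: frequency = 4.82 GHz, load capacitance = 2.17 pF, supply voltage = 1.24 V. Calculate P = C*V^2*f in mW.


Step 1: V^2 = 1.24^2 = 1.5376 V^2
Step 2: P = C*V^2*f = 2.17e-12 F * 1.5376 * 4.82e9 Hz
Step 3: P = 1.608237344e-02 W
Step 4: P = 16.082 mW

16.082


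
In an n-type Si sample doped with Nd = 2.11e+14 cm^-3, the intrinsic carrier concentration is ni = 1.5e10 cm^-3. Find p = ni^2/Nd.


Step 1: Since Nd >> ni, n ≈ Nd = 2.11e+14 cm^-3
Step 2: p = ni^2 / n = (1.5e10)^2 / 2.11e+14
Step 3: p = 2.25e20 / 2.11e+14 = 1.07e+06 cm^-3

1.07e+06


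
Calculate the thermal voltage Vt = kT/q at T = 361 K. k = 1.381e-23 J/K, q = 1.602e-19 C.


Step 1: kT = 1.381e-23 * 361 = 4.98541e-21 J
Step 2: Vt = kT/q = 4.98541e-21 / 1.602e-19
Step 3: Vt = 0.03112 V

0.03112


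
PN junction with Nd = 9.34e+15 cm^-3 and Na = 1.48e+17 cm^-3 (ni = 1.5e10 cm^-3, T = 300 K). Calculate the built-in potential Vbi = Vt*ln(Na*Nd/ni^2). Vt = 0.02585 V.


Step 1: Compute Na*Nd/ni^2 = 1.48e+17 * 9.34e+15 / (1.5e10)^2 = 6.1436e+12
Step 2: ln(6.1436e+12) = 29.4464
Step 3: Vbi = 0.02585 * 29.4464 = 0.761 V

0.761


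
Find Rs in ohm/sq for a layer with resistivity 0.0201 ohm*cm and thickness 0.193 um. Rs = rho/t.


Step 1: Convert thickness to cm: t = 0.193 um = 1.9300e-05 cm
Step 2: Rs = rho / t = 0.0201 / 1.9300e-05
Step 3: Rs = 1041.5 ohm/sq

1041.5


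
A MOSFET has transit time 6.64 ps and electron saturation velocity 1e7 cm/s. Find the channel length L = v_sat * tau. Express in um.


Step 1: tau in seconds = 6.64 ps * 1e-12 = 6.6400e-12 s
Step 2: L = v_sat * tau = 1e7 * 6.6400e-12 = 6.6400e-05 cm
Step 3: L in um = 6.6400e-05 * 1e4 = 0.664 um

0.664


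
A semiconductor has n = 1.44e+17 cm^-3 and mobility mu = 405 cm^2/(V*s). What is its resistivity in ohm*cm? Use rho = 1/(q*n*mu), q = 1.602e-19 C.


Step 1: sigma = q * n * mu = 1.602e-19 * 1.44e+17 * 405 = 9.34286e+00 S/cm
Step 2: rho = 1 / sigma = 1 / 9.34286e+00 = 0.107 ohm*cm

0.107


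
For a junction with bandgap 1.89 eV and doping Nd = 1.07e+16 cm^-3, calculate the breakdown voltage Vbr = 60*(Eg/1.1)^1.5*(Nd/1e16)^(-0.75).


Step 1: Eg/1.1 = 1.89/1.1 = 1.718182
Step 2: (Eg/1.1)^1.5 = 1.718182^1.5 = 2.252183
Step 3: (Nd/1e16)^(-0.75) = (1.07)^(-0.75) = 0.950522
Step 4: Vbr = 60 * 2.252183 * 0.950522 = 128.4 V

128.4


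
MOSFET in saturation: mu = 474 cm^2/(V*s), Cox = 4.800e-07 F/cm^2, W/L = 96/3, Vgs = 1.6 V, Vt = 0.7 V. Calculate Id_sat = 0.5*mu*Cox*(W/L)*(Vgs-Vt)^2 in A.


Step 1: Overdrive voltage Vov = Vgs - Vt = 1.6 - 0.7 = 0.9 V
Step 2: W/L = 96/3 = 32
Step 3: Id = 0.5 * 474 * 4.800e-07 * 32 * 0.9^2
Step 4: Id = 2.95e-03 A

2.95e-03


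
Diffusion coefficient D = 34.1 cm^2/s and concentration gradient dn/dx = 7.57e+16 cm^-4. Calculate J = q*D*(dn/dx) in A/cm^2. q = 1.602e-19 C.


Step 1: J = q * D * (dn/dx)
Step 2: J = 1.602e-19 * 34.1 * 7.57e+16
Step 3: J = 4.14e-01 A/cm^2

4.14e-01


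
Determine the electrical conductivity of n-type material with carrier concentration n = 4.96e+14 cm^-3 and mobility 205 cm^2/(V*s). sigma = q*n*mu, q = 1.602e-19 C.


Step 1: sigma = q * n * mu
Step 2: sigma = 1.602e-19 * 4.96e+14 * 205
Step 3: sigma = 1.629e-02 S/cm

1.629e-02


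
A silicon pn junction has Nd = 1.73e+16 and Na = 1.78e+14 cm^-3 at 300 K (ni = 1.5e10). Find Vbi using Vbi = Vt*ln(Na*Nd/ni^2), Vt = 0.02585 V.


Step 1: Compute Na*Nd/ni^2 = 1.78e+14 * 1.73e+16 / (1.5e10)^2 = 1.3686e+10
Step 2: ln(1.3686e+10) = 23.3396
Step 3: Vbi = 0.02585 * 23.3396 = 0.603 V

0.603


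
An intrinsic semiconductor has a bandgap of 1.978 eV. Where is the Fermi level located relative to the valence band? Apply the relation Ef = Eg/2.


Step 1: For an intrinsic semiconductor, the Fermi level sits at midgap.
Step 2: Ef = Eg / 2 = 1.978 / 2 = 0.989 eV

0.989


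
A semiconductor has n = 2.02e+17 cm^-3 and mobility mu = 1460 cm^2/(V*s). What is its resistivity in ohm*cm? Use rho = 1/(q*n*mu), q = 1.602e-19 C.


Step 1: sigma = q * n * mu = 1.602e-19 * 2.02e+17 * 1460 = 4.72462e+01 S/cm
Step 2: rho = 1 / sigma = 1 / 4.72462e+01 = 0.02117 ohm*cm

0.02117


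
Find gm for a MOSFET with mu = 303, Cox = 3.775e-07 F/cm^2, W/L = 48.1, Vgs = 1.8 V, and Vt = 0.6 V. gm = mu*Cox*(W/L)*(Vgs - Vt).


Step 1: Vov = Vgs - Vt = 1.8 - 0.6 = 1.2 V
Step 2: gm = mu * Cox * (W/L) * Vov
Step 3: gm = 303 * 3.775e-07 * 48.1 * 1.2 = 6.60e-03 S

6.60e-03


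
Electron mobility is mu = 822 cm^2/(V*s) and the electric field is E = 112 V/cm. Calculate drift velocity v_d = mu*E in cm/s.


Step 1: v_d = mu * E
Step 2: v_d = 822 * 112 = 92064
Step 3: v_d = 9.21e+04 cm/s

9.21e+04


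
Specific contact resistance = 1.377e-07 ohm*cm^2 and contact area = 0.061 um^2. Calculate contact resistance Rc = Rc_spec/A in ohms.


Step 1: Convert area to cm^2: 0.061 um^2 = 6.1000e-10 cm^2
Step 2: Rc = Rc_spec / A = 1.377e-07 / 6.1000e-10
Step 3: Rc = 2.26e+02 ohms

2.26e+02


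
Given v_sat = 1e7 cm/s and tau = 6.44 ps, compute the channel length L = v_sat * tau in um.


Step 1: tau in seconds = 6.44 ps * 1e-12 = 6.4400e-12 s
Step 2: L = v_sat * tau = 1e7 * 6.4400e-12 = 6.4400e-05 cm
Step 3: L in um = 6.4400e-05 * 1e4 = 0.644 um

0.644


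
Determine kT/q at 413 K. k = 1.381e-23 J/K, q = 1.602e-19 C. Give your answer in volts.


Step 1: kT = 1.381e-23 * 413 = 5.70353e-21 J
Step 2: Vt = kT/q = 5.70353e-21 / 1.602e-19
Step 3: Vt = 0.0356 V

0.0356


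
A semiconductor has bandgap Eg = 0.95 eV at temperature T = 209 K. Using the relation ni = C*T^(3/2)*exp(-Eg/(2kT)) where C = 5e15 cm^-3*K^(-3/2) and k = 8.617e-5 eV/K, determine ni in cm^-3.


Step 1: Compute kT = 8.617e-5 * 209 = 0.01800953 eV
Step 2: Exponent = -Eg/(2kT) = -0.95/(2*0.01800953) = -26.37492
Step 3: T^(3/2) = 209^1.5 = 3021.48
Step 4: ni = 5e15 * 3021.48 * exp(-26.37492) = 5.31e+07 cm^-3

5.31e+07


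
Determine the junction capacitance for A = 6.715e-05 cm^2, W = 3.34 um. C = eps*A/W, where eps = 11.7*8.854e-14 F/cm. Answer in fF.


Step 1: eps_Si = 11.7 * 8.854e-14 = 1.035918e-12 F/cm
Step 2: W in cm = 3.34 * 1e-4 = 3.34e-04 cm
Step 3: C = 1.035918e-12 * 6.715e-05 / 3.34e-04 = 2.082691e-13 F
Step 4: C = 208.27 fF

208.27


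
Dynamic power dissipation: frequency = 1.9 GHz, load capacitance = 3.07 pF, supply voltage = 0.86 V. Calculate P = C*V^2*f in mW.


Step 1: V^2 = 0.86^2 = 0.7396 V^2
Step 2: P = C*V^2*f = 3.07e-12 F * 0.7396 * 1.9e9 Hz
Step 3: P = 4.3140868e-03 W
Step 4: P = 4.314 mW

4.314


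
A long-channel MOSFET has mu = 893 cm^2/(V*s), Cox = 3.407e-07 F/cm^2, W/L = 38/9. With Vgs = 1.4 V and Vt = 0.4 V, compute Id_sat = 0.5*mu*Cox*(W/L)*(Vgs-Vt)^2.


Step 1: Overdrive voltage Vov = Vgs - Vt = 1.4 - 0.4 = 1.0 V
Step 2: W/L = 38/9 = 4.22222
Step 3: Id = 0.5 * 893 * 3.407e-07 * 4.22222 * 1.0^2
Step 4: Id = 6.42e-04 A

6.42e-04


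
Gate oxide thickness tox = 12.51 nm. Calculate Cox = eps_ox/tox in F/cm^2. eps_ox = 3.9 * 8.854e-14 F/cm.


Step 1: eps_ox = 3.9 * 8.854e-14 = 3.45306e-13 F/cm
Step 2: tox in cm = 12.51 nm * 1e-7 = 1.2510e-06 cm
Step 3: Cox = 3.45306e-13 / 1.2510e-06 = 2.76e-07 F/cm^2

2.76e-07


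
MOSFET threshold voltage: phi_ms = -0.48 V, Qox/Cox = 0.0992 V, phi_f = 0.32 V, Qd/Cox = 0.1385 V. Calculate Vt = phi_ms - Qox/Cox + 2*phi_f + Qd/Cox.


Step 1: Vt = phi_ms - Qox/Cox + 2*phi_f + Qd/Cox
Step 2: Vt = -0.48 - 0.0992 + 2*0.32 + 0.1385
Step 3: Vt = -0.48 - 0.0992 + 0.64 + 0.1385
Step 4: Vt = 0.1993 V

0.1993


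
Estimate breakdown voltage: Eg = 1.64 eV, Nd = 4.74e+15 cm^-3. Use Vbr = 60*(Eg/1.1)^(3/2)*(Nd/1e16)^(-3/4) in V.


Step 1: Eg/1.1 = 1.64/1.1 = 1.490909
Step 2: (Eg/1.1)^1.5 = 1.490909^1.5 = 1.820441
Step 3: (Nd/1e16)^(-0.75) = (0.474)^(-0.75) = 1.750517
Step 4: Vbr = 60 * 1.820441 * 1.750517 = 191.2 V

191.2


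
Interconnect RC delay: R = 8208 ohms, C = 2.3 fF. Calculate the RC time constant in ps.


Step 1: tau = R * C
Step 2: tau = 8208 * 2.3 fF = 8208 * 2.3e-15 F
Step 3: tau = 1.88784e-11 s = 18.8784 ps

18.8784


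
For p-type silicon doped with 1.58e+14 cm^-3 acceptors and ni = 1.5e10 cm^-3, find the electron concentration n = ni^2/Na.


Step 1: Majority hole concentration p ≈ Na = 1.58e+14 cm^-3
Step 2: n = ni^2 / Na = (1.5e10)^2 / 1.58e+14
Step 3: n = 1.42e+06 cm^-3

1.42e+06


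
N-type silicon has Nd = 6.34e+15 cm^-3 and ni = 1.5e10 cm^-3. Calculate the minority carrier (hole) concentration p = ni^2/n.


Step 1: Since Nd >> ni, n ≈ Nd = 6.34e+15 cm^-3
Step 2: p = ni^2 / n = (1.5e10)^2 / 6.34e+15
Step 3: p = 2.25e20 / 6.34e+15 = 3.55e+04 cm^-3

3.55e+04


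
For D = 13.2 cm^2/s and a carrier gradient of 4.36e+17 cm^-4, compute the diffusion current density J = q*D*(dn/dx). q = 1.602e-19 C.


Step 1: J = q * D * (dn/dx)
Step 2: J = 1.602e-19 * 13.2 * 4.36e+17
Step 3: J = 9.22e-01 A/cm^2

9.22e-01


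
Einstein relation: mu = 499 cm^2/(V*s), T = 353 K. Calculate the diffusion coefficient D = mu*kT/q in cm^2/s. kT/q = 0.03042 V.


Step 1: D = mu * (kT/q)
Step 2: D = 499 * 0.03042
Step 3: D = 15.18 cm^2/s

15.18


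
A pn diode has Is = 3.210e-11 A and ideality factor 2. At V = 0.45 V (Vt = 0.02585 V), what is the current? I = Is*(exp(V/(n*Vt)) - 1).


Step 1: V/(n*Vt) = 0.45/(2*0.02585) = 8.7041
Step 2: exp(8.7041) = 6.0276e+03
Step 3: I = 3.210e-11 * (6.0276e+03 - 1) = 1.93e-07 A

1.93e-07


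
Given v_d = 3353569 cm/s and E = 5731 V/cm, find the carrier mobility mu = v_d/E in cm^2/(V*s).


Step 1: mu = v_d / E
Step 2: mu = 3353569 / 5731
Step 3: mu = 585.16 cm^2/(V*s)

585.16


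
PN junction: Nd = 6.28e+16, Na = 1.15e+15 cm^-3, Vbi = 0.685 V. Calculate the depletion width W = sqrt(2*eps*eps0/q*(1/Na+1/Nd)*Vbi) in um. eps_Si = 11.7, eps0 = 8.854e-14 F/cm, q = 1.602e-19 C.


Step 1: 1/Na + 1/Nd = 1/1.15e+15 + 1/6.28e+16 = 8.85489e-16
Step 2: 2*eps*eps0/q = 2*11.7*8.854e-14/1.602e-19 = 1.293281e+07
Step 3: W^2 = 1.293281e+07 * 8.85489e-16 * 0.685 = 7.84452e-09
Step 4: W = sqrt(7.84452e-09) = 8.857e-05 cm = 0.8857 um

0.8857


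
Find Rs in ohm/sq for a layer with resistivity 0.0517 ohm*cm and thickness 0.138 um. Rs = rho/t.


Step 1: Convert thickness to cm: t = 0.138 um = 1.3800e-05 cm
Step 2: Rs = rho / t = 0.0517 / 1.3800e-05
Step 3: Rs = 3746.4 ohm/sq

3746.4


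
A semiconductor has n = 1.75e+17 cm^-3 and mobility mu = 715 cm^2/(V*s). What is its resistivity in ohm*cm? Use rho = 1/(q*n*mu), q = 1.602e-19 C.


Step 1: sigma = q * n * mu = 1.602e-19 * 1.75e+17 * 715 = 2.00450e+01 S/cm
Step 2: rho = 1 / sigma = 1 / 2.00450e+01 = 0.04989 ohm*cm

0.04989


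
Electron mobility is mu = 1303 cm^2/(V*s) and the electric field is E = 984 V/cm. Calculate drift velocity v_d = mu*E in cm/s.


Step 1: v_d = mu * E
Step 2: v_d = 1303 * 984 = 1282152
Step 3: v_d = 1.28e+06 cm/s

1.28e+06


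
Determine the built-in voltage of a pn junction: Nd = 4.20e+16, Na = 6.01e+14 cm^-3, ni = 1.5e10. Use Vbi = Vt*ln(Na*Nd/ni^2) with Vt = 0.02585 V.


Step 1: Compute Na*Nd/ni^2 = 6.01e+14 * 4.20e+16 / (1.5e10)^2 = 1.1219e+11
Step 2: ln(1.1219e+11) = 25.4435
Step 3: Vbi = 0.02585 * 25.4435 = 0.658 V

0.658


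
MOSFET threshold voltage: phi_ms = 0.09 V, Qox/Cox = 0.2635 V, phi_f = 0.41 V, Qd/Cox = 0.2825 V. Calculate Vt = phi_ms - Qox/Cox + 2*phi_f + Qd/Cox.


Step 1: Vt = phi_ms - Qox/Cox + 2*phi_f + Qd/Cox
Step 2: Vt = 0.09 - 0.2635 + 2*0.41 + 0.2825
Step 3: Vt = 0.09 - 0.2635 + 0.82 + 0.2825
Step 4: Vt = 0.929 V

0.929


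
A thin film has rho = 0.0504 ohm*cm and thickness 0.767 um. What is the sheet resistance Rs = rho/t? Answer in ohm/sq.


Step 1: Convert thickness to cm: t = 0.767 um = 7.6700e-05 cm
Step 2: Rs = rho / t = 0.0504 / 7.6700e-05
Step 3: Rs = 657.1 ohm/sq

657.1


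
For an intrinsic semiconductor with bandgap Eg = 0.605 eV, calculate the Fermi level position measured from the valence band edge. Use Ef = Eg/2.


Step 1: For an intrinsic semiconductor, the Fermi level sits at midgap.
Step 2: Ef = Eg / 2 = 0.605 / 2 = 0.3025 eV

0.3025


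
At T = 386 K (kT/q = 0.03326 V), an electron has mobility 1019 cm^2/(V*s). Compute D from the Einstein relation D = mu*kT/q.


Step 1: D = mu * (kT/q)
Step 2: D = 1019 * 0.03326
Step 3: D = 33.89 cm^2/s

33.89


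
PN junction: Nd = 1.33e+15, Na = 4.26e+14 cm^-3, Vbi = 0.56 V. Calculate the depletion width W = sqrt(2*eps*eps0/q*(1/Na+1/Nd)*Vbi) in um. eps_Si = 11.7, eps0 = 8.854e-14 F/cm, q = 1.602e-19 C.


Step 1: 1/Na + 1/Nd = 1/4.26e+14 + 1/1.33e+15 = 3.09930e-15
Step 2: 2*eps*eps0/q = 2*11.7*8.854e-14/1.602e-19 = 1.293281e+07
Step 3: W^2 = 1.293281e+07 * 3.09930e-15 * 0.56 = 2.24463e-08
Step 4: W = sqrt(2.24463e-08) = 1.498e-04 cm = 1.498 um

1.498


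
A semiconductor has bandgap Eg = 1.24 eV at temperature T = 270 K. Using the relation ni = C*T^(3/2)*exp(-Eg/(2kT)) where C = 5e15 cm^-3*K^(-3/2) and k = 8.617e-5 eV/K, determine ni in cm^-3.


Step 1: Compute kT = 8.617e-5 * 270 = 0.0232659 eV
Step 2: Exponent = -Eg/(2kT) = -1.24/(2*0.0232659) = -26.64844
Step 3: T^(3/2) = 270^1.5 = 4436.55
Step 4: ni = 5e15 * 4436.55 * exp(-26.64844) = 5.93e+07 cm^-3

5.93e+07


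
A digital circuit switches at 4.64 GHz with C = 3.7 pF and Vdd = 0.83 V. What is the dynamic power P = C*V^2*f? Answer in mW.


Step 1: V^2 = 0.83^2 = 0.6889 V^2
Step 2: P = C*V^2*f = 3.7e-12 F * 0.6889 * 4.64e9 Hz
Step 3: P = 1.18270352e-02 W
Step 4: P = 11.827 mW

11.827


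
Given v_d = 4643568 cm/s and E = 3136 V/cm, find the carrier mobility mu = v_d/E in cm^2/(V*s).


Step 1: mu = v_d / E
Step 2: mu = 4643568 / 3136
Step 3: mu = 1480.73 cm^2/(V*s)

1480.73


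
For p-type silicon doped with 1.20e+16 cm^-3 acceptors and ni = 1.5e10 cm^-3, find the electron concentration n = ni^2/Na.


Step 1: Majority hole concentration p ≈ Na = 1.20e+16 cm^-3
Step 2: n = ni^2 / Na = (1.5e10)^2 / 1.20e+16
Step 3: n = 1.88e+04 cm^-3

1.88e+04


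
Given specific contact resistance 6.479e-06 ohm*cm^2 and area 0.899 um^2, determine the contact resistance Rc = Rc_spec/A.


Step 1: Convert area to cm^2: 0.899 um^2 = 8.9900e-09 cm^2
Step 2: Rc = Rc_spec / A = 6.479e-06 / 8.9900e-09
Step 3: Rc = 7.21e+02 ohms

7.21e+02


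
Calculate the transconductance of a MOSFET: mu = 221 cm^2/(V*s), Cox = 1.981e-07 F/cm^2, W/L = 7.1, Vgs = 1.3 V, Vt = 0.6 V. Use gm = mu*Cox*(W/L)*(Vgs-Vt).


Step 1: Vov = Vgs - Vt = 1.3 - 0.6 = 0.7 V
Step 2: gm = mu * Cox * (W/L) * Vov
Step 3: gm = 221 * 1.981e-07 * 7.1 * 0.7 = 2.18e-04 S

2.18e-04


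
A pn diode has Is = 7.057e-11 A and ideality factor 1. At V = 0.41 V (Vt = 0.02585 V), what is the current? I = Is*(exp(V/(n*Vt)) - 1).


Step 1: V/(n*Vt) = 0.41/(1*0.02585) = 15.8607
Step 2: exp(15.8607) = 7.7306e+06
Step 3: I = 7.057e-11 * (7.7306e+06 - 1) = 5.46e-04 A

5.46e-04


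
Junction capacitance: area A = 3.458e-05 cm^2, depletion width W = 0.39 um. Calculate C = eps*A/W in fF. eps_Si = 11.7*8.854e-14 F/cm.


Step 1: eps_Si = 11.7 * 8.854e-14 = 1.035918e-12 F/cm
Step 2: W in cm = 0.39 * 1e-4 = 3.90e-05 cm
Step 3: C = 1.035918e-12 * 3.458e-05 / 3.90e-05 = 9.185140e-13 F
Step 4: C = 918.51 fF

918.51


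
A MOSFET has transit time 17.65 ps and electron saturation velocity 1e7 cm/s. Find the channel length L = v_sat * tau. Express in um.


Step 1: tau in seconds = 17.65 ps * 1e-12 = 1.7650e-11 s
Step 2: L = v_sat * tau = 1e7 * 1.7650e-11 = 1.7650e-04 cm
Step 3: L in um = 1.7650e-04 * 1e4 = 1.765 um

1.765


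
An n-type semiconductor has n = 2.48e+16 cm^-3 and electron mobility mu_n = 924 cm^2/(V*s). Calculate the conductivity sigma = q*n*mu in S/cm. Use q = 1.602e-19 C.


Step 1: sigma = q * n * mu
Step 2: sigma = 1.602e-19 * 2.48e+16 * 924
Step 3: sigma = 3.671e+00 S/cm

3.671e+00
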